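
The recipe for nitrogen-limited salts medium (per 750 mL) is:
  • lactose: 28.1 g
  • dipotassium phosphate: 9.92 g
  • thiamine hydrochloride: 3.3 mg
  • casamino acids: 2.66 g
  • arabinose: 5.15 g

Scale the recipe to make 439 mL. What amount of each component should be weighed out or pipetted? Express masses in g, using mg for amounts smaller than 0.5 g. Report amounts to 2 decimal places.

lactose 16.45 g; dipotassium phosphate 5.81 g; thiamine hydrochloride 1.93 mg; casamino acids 1.56 g; arabinose 3.01 g

Scale factor = 439 mL / 750 mL = 0.585333.
lactose: 28.1 g × (439 mL / 750 mL) = 16.45 g
dipotassium phosphate: 9.92 g × (439 mL / 750 mL) = 5.81 g
thiamine hydrochloride: 3.3 mg × (439 mL / 750 mL) = 1.93 mg
casamino acids: 2.66 g × (439 mL / 750 mL) = 1.56 g
arabinose: 5.15 g × (439 mL / 750 mL) = 3.01 g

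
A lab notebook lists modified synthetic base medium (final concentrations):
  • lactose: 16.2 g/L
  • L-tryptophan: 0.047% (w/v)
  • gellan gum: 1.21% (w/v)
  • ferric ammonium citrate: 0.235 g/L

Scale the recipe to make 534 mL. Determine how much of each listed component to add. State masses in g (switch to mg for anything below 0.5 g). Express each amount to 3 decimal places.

Working volume: 534 mL = 0.534 L.
lactose: 16.2 g/L × 0.534 L = 8.651 g
L-tryptophan: 0.047 g per 100 mL × 534 mL ÷ 100 = 0.25098 g = 250.980 mg
gellan gum: 1.21 g per 100 mL × 534 mL ÷ 100 = 6.461 g
ferric ammonium citrate: 0.235 g/L × 0.534 L = 0.12549 g = 125.490 mg

lactose 8.651 g; L-tryptophan 250.980 mg; gellan gum 6.461 g; ferric ammonium citrate 125.490 mg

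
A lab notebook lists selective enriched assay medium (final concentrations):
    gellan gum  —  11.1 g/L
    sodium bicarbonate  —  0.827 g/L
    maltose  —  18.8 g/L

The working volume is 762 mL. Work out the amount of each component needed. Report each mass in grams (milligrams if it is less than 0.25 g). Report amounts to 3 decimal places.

Working volume: 762 mL = 0.762 L.
gellan gum: 11.1 g/L × 0.762 L = 8.458 g
sodium bicarbonate: 0.827 g/L × 0.762 L = 0.630 g
maltose: 18.8 g/L × 0.762 L = 14.326 g

gellan gum 8.458 g; sodium bicarbonate 0.630 g; maltose 14.326 g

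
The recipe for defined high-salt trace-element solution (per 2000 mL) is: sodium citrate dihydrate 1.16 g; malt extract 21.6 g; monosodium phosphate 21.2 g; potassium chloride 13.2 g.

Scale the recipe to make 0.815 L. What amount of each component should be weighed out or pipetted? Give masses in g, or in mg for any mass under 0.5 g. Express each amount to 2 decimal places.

Ratio of target to recipe volume: 815 / 2000 = 0.4075.
sodium citrate dihydrate: 1.16 g × (815 mL / 2000 mL) = 0.4727 g = 472.70 mg
malt extract: 21.6 g × (815 mL / 2000 mL) = 8.80 g
monosodium phosphate: 21.2 g × (815 mL / 2000 mL) = 8.64 g
potassium chloride: 13.2 g × (815 mL / 2000 mL) = 5.38 g

sodium citrate dihydrate 472.70 mg; malt extract 8.80 g; monosodium phosphate 8.64 g; potassium chloride 5.38 g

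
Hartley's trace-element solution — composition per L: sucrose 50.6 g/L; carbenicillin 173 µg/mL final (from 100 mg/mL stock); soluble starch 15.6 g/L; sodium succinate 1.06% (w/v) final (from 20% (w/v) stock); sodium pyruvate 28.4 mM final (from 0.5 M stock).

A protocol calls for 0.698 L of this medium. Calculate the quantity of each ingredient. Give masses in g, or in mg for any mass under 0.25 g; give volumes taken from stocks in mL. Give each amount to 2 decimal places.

sucrose 35.32 g; carbenicillin 1.21 mL; soluble starch 10.89 g; sodium succinate 36.99 mL; sodium pyruvate 39.65 mL

Scale factor relative to 1 L: 0.698.
sucrose: 50.6 g/L × 0.698 L = 35.32 g
carbenicillin: dilute stock: 173 µg/mL × 698 mL ÷ 100000 µg/mL = 1.21 mL
soluble starch: 15.6 g/L × 0.698 L = 10.89 g
sodium succinate: C1V1 = C2V2 → 1.06% ÷ 20% × 698 mL = 36.99 mL
sodium pyruvate: V = C2·V2/C1 = 28.4 mM × 698 mL ÷ 500 mM = 39.65 mL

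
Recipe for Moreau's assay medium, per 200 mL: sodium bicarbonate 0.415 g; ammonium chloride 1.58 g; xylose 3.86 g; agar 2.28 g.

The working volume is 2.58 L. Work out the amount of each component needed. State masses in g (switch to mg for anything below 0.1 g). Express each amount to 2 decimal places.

sodium bicarbonate 5.35 g; ammonium chloride 20.38 g; xylose 49.79 g; agar 29.41 g

Ratio of target to recipe volume: 2580 / 200 = 12.9.
sodium bicarbonate: 0.415 g × (2580 mL / 200 mL) = 5.35 g
ammonium chloride: 1.58 g × (2580 mL / 200 mL) = 20.38 g
xylose: 3.86 g × (2580 mL / 200 mL) = 49.79 g
agar: 2.28 g × (2580 mL / 200 mL) = 29.41 g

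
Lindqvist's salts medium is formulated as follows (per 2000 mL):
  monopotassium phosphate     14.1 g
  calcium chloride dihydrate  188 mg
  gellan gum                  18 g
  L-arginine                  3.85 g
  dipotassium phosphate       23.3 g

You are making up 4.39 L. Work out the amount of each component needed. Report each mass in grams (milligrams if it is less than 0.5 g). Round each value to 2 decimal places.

monopotassium phosphate 30.95 g; calcium chloride dihydrate 412.66 mg; gellan gum 39.51 g; L-arginine 8.45 g; dipotassium phosphate 51.14 g

Ratio of target to recipe volume: 4390 / 2000 = 2.195.
monopotassium phosphate: 14.1 g × (4390 mL / 2000 mL) = 30.95 g
calcium chloride dihydrate: 188 mg × (4390 mL / 2000 mL) = 412.66 mg
gellan gum: 18 g × (4390 mL / 2000 mL) = 39.51 g
L-arginine: 3.85 g × (4390 mL / 2000 mL) = 8.45 g
dipotassium phosphate: 23.3 g × (4390 mL / 2000 mL) = 51.14 g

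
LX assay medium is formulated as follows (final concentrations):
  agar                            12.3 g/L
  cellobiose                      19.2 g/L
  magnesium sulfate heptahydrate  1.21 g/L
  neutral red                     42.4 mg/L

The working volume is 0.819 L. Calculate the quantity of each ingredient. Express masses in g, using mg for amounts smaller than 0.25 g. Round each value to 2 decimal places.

agar 10.07 g; cellobiose 15.72 g; magnesium sulfate heptahydrate 0.99 g; neutral red 34.73 mg

Scale factor relative to 1 L: 0.819.
agar: 12.3 g/L × 0.819 L = 10.07 g
cellobiose: 19.2 g/L × 0.819 L = 15.72 g
magnesium sulfate heptahydrate: 1.21 g/L × 0.819 L = 0.99 g
neutral red: 42.4 mg/L × 0.819 L = 34.73 mg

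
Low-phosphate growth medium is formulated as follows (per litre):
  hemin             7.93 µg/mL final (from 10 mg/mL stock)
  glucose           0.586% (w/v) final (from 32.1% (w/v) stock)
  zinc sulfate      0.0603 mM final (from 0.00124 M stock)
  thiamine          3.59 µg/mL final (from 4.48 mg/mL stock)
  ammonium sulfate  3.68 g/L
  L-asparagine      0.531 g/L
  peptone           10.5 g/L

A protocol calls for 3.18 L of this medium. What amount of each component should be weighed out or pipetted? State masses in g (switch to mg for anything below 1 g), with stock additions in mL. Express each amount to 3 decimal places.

Working volume: 3.18 L.
hemin: V = C2·V2/C1 = 7.93 µg/mL × 3180 mL ÷ 10000 µg/mL = 2.522 mL
glucose: dilute stock: 0.586% ÷ 32.1% × 3180 mL = 58.052 mL
zinc sulfate: V = C2·V2/C1 = 0.0603 mM × 3180 mL ÷ 1.24 mM = 154.640 mL
thiamine: V = C2·V2/C1 = 3.59 µg/mL × 3180 mL ÷ 4480 µg/mL = 2.548 mL
ammonium sulfate: 3.68 g/L × 3.18 L = 11.702 g
L-asparagine: 0.531 g/L × 3.18 L = 1.689 g
peptone: 10.5 g/L × 3.18 L = 33.390 g

hemin 2.522 mL; glucose 58.052 mL; zinc sulfate 154.640 mL; thiamine 2.548 mL; ammonium sulfate 11.702 g; L-asparagine 1.689 g; peptone 33.390 g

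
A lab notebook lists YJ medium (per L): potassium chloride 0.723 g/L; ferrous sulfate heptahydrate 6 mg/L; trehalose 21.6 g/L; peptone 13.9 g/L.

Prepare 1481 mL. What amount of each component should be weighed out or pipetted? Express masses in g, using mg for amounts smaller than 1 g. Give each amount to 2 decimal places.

potassium chloride 1.07 g; ferrous sulfate heptahydrate 8.89 mg; trehalose 31.99 g; peptone 20.59 g

Target volume = 1481 mL = 1.481 L.
potassium chloride: 0.723 g/L × 1.481 L = 1.07 g
ferrous sulfate heptahydrate: 6 mg/L × 1.481 L = 8.89 mg
trehalose: 21.6 g/L × 1.481 L = 31.99 g
peptone: 13.9 g/L × 1.481 L = 20.59 g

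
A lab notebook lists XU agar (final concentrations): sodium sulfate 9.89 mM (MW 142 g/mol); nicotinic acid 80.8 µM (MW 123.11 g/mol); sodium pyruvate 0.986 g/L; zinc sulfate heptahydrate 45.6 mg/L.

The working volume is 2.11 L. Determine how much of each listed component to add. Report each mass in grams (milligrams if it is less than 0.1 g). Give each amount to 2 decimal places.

Working volume: 2.11 L.
sodium sulfate: 9.89 mmol/L × 142 g/mol × 2.11 L ÷ 1000 = 2.96 g
nicotinic acid: 80.8 µmol/L × 123.11 g/mol × 2.11 L ÷ 1000 = 20.99 mg
sodium pyruvate: 0.986 g/L × 2.11 L = 2.08 g
zinc sulfate heptahydrate: 45.6 mg/L × 2.11 L = 96.22 mg

sodium sulfate 2.96 g; nicotinic acid 20.99 mg; sodium pyruvate 2.08 g; zinc sulfate heptahydrate 96.22 mg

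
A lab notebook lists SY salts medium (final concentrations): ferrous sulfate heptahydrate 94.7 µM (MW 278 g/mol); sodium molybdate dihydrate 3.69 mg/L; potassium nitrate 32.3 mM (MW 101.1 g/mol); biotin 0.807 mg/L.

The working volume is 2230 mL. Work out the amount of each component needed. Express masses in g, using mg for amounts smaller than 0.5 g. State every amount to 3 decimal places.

Target volume = 2230 mL = 2.23 L.
ferrous sulfate heptahydrate: 94.7 µmol/L × 278 g/mol × 2.23 L ÷ 1000 = 58.708 mg
sodium molybdate dihydrate: 3.69 mg/L × 2.23 L = 8.229 mg
potassium nitrate: 32.3 mmol/L × 101.1 g/mol × 2.23 L ÷ 1000 = 7.282 g
biotin: 0.807 mg/L × 2.23 L = 1.800 mg

ferrous sulfate heptahydrate 58.708 mg; sodium molybdate dihydrate 8.229 mg; potassium nitrate 7.282 g; biotin 1.800 mg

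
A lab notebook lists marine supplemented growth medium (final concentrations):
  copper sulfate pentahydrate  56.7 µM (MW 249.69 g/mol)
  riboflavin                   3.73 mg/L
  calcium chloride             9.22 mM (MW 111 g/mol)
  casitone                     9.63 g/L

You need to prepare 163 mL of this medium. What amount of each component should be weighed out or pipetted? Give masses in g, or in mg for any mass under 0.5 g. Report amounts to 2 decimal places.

copper sulfate pentahydrate 2.31 mg; riboflavin 0.61 mg; calcium chloride 166.82 mg; casitone 1.57 g

Target volume = 163 mL = 0.163 L.
copper sulfate pentahydrate: 56.7 µmol/L × 249.69 g/mol × 0.163 L ÷ 1000 = 2.31 mg
riboflavin: 3.73 mg/L × 0.163 L = 0.61 mg
calcium chloride: 9.22 mmol/L × 111 mg/mmol × 0.163 L = 166.82 mg
casitone: 9.63 g/L × 0.163 L = 1.57 g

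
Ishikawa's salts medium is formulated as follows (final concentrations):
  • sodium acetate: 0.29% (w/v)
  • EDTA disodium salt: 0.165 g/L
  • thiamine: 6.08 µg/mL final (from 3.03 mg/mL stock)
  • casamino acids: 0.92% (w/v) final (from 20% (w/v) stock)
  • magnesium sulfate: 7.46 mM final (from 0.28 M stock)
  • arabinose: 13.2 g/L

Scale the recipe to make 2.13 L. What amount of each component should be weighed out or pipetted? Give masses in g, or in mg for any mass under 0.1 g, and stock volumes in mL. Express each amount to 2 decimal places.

sodium acetate 6.18 g; EDTA disodium salt 0.35 g; thiamine 4.27 mL; casamino acids 97.98 mL; magnesium sulfate 56.75 mL; arabinose 28.12 g

Working volume: 2.13 L.
sodium acetate: 0.29% w/v = 2.9 g/L → 2.9 × 2.13 L = 6.18 g
EDTA disodium salt: 0.165 g/L × 2.13 L = 0.35 g
thiamine: V = C2·V2/C1 = 6.08 µg/mL × 2130 mL ÷ 3030 µg/mL = 4.27 mL
casamino acids: V = C2·V2/C1 = 0.92% ÷ 20% × 2130 mL = 97.98 mL
magnesium sulfate: C1V1 = C2V2 → 7.46 mM × 2130 mL ÷ 280 mM = 56.75 mL
arabinose: 13.2 g/L × 2.13 L = 28.12 g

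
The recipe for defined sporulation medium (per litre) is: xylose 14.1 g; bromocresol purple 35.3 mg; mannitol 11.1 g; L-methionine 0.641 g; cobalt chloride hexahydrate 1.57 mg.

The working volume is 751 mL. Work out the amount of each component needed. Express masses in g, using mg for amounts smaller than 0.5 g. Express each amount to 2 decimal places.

xylose 10.59 g; bromocresol purple 26.51 mg; mannitol 8.34 g; L-methionine 481.39 mg; cobalt chloride hexahydrate 1.18 mg

Ratio of target to recipe volume: 751 / 1000 = 0.751.
xylose: 14.1 g × (751 mL / 1000 mL) = 10.59 g
bromocresol purple: 35.3 mg × (751 mL / 1000 mL) = 26.51 mg
mannitol: 11.1 g × (751 mL / 1000 mL) = 8.34 g
L-methionine: 0.641 g × (751 mL / 1000 mL) = 0.481391 g = 481.39 mg
cobalt chloride hexahydrate: 1.57 mg × (751 mL / 1000 mL) = 1.18 mg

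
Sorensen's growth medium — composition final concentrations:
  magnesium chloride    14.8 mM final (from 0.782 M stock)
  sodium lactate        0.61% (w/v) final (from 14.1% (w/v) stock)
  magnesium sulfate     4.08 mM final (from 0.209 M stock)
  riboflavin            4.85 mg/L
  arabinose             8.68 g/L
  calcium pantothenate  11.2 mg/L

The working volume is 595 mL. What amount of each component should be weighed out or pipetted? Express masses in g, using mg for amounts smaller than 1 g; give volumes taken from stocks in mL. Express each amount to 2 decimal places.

magnesium chloride 11.26 mL; sodium lactate 25.74 mL; magnesium sulfate 11.62 mL; riboflavin 2.89 mg; arabinose 5.16 g; calcium pantothenate 6.66 mg

Target volume = 595 mL = 0.595 L.
magnesium chloride: V = C2·V2/C1 = 14.8 mM × 595 mL ÷ 782 mM = 11.26 mL
sodium lactate: C1V1 = C2V2 → 0.61% ÷ 14.1% × 595 mL = 25.74 mL
magnesium sulfate: V = C2·V2/C1 = 4.08 mM × 595 mL ÷ 209 mM = 11.62 mL
riboflavin: 4.85 mg/L × 0.595 L = 2.89 mg
arabinose: 8.68 g/L × 0.595 L = 5.16 g
calcium pantothenate: 11.2 mg/L × 0.595 L = 6.66 mg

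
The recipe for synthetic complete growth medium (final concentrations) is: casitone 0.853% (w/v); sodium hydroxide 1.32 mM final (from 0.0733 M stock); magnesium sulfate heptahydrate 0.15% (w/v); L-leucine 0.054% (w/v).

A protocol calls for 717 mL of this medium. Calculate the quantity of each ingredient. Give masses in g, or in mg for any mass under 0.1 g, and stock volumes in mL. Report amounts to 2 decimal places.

casitone 6.12 g; sodium hydroxide 12.91 mL; magnesium sulfate heptahydrate 1.08 g; L-leucine 0.39 g

Scale factor relative to 1 L: 0.717.
casitone: 0.853 g per 100 mL × 717 mL ÷ 100 = 6.12 g
sodium hydroxide: dilute stock: 1.32 mM × 717 mL ÷ 73.3 mM = 12.91 mL
magnesium sulfate heptahydrate: 0.15% w/v = 1.5 g/L → 1.5 × 0.717 L = 1.08 g
L-leucine: 0.054% w/v = 0.54 g/L → 0.54 × 0.717 L = 0.39 g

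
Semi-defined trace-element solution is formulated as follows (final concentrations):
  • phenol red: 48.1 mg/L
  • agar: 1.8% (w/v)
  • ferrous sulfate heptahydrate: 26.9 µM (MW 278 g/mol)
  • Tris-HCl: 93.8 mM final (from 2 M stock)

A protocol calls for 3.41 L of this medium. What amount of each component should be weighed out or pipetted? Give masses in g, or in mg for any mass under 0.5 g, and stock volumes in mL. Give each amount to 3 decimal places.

phenol red 164.021 mg; agar 61.380 g; ferrous sulfate heptahydrate 25.501 mg; Tris-HCl 159.929 mL

Scale factor relative to 1 L: 3.41.
phenol red: 48.1 mg/L × 3.41 L = 164.021 mg
agar: 1.8% w/v = 18 g/L → 18 × 3.41 L = 61.380 g
ferrous sulfate heptahydrate: 26.9 µmol/L × 278 g/mol × 3.41 L ÷ 1000 = 25.501 mg
Tris-HCl: C1V1 = C2V2 → 93.8 mM × 3410 mL ÷ 2000 mM = 159.929 mL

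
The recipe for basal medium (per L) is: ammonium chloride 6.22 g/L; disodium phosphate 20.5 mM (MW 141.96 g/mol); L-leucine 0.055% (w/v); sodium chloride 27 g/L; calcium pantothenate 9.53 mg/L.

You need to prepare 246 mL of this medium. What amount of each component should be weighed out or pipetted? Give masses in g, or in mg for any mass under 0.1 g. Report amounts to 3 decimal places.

ammonium chloride 1.530 g; disodium phosphate 0.716 g; L-leucine 0.135 g; sodium chloride 6.642 g; calcium pantothenate 2.344 mg

Target volume = 246 mL = 0.246 L.
ammonium chloride: 6.22 g/L × 0.246 L = 1.530 g
disodium phosphate: 20.5 mmol/L × 141.96 g/mol × 0.246 L ÷ 1000 = 0.716 g
L-leucine: 0.055% w/v = 0.55 g/L → 0.55 × 0.246 L = 0.135 g
sodium chloride: 27 g/L × 0.246 L = 6.642 g
calcium pantothenate: 9.53 mg/L × 0.246 L = 2.344 mg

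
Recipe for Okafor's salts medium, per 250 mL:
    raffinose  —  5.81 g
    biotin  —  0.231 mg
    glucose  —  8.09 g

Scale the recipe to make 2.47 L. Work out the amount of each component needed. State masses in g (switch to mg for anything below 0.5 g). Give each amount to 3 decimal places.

raffinose 57.403 g; biotin 2.282 mg; glucose 79.929 g

Ratio of target to recipe volume: 2470 / 250 = 9.88.
raffinose: 5.81 g × (2470 mL / 250 mL) = 57.403 g
biotin: 0.231 mg × (2470 mL / 250 mL) = 2.282 mg
glucose: 8.09 g × (2470 mL / 250 mL) = 79.929 g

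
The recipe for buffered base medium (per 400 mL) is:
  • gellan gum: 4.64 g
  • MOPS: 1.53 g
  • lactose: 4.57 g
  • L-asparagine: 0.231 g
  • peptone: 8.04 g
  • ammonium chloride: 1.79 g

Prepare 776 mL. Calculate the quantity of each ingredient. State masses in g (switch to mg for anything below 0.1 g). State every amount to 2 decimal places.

gellan gum 9.00 g; MOPS 2.97 g; lactose 8.87 g; L-asparagine 0.45 g; peptone 15.60 g; ammonium chloride 3.47 g

Ratio of target to recipe volume: 776 / 400 = 1.94.
gellan gum: 4.64 g × (776 mL / 400 mL) = 9.00 g
MOPS: 1.53 g × (776 mL / 400 mL) = 2.97 g
lactose: 4.57 g × (776 mL / 400 mL) = 8.87 g
L-asparagine: 0.231 g × (776 mL / 400 mL) = 0.45 g
peptone: 8.04 g × (776 mL / 400 mL) = 15.60 g
ammonium chloride: 1.79 g × (776 mL / 400 mL) = 3.47 g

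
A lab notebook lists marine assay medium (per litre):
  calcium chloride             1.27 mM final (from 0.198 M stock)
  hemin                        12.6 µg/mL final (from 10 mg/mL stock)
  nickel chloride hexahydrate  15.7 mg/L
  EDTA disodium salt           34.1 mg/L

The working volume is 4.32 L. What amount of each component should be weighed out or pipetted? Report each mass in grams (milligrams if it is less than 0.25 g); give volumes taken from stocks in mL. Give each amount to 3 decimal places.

calcium chloride 27.709 mL; hemin 5.443 mL; nickel chloride hexahydrate 67.824 mg; EDTA disodium salt 147.312 mg

Working volume: 4.32 L.
calcium chloride: C1V1 = C2V2 → 1.27 mM × 4320 mL ÷ 198 mM = 27.709 mL
hemin: V = C2·V2/C1 = 12.6 µg/mL × 4320 mL ÷ 10000 µg/mL = 5.443 mL
nickel chloride hexahydrate: 15.7 mg/L × 4.32 L = 67.824 mg
EDTA disodium salt: 34.1 mg/L × 4.32 L = 147.312 mg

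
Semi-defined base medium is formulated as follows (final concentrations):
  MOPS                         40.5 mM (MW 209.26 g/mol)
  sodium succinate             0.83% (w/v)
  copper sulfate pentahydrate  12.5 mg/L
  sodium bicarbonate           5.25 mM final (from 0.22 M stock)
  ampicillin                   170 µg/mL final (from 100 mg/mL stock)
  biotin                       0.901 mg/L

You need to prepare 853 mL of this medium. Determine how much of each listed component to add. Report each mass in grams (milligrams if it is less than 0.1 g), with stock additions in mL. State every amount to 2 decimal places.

MOPS 7.23 g; sodium succinate 7.08 g; copper sulfate pentahydrate 10.66 mg; sodium bicarbonate 20.36 mL; ampicillin 1.45 mL; biotin 0.77 mg

Working volume: 853 mL = 0.853 L.
MOPS: 40.5 mmol/L × 209.26 g/mol × 0.853 L ÷ 1000 = 7.23 g
sodium succinate: 0.83% w/v = 8.3 g/L → 8.3 × 0.853 L = 7.08 g
copper sulfate pentahydrate: 12.5 mg/L × 0.853 L = 10.66 mg
sodium bicarbonate: V = C2·V2/C1 = 5.25 mM × 853 mL ÷ 220 mM = 20.36 mL
ampicillin: V = C2·V2/C1 = 170 µg/mL × 853 mL ÷ 100000 µg/mL = 1.45 mL
biotin: 0.901 mg/L × 0.853 L = 0.77 mg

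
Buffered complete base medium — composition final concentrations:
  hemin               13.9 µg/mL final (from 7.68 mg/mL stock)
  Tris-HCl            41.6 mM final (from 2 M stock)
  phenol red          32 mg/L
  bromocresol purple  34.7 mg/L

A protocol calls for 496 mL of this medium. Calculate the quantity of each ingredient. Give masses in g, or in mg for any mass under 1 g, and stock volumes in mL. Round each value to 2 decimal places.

Scale factor relative to 1 L: 0.496.
hemin: C1V1 = C2V2 → 13.9 µg/mL × 496 mL ÷ 7680 µg/mL = 0.90 mL
Tris-HCl: dilute stock: 41.6 mM × 496 mL ÷ 2000 mM = 10.32 mL
phenol red: 32 mg/L × 0.496 L = 15.87 mg
bromocresol purple: 34.7 mg/L × 0.496 L = 17.21 mg

hemin 0.90 mL; Tris-HCl 10.32 mL; phenol red 15.87 mg; bromocresol purple 17.21 mg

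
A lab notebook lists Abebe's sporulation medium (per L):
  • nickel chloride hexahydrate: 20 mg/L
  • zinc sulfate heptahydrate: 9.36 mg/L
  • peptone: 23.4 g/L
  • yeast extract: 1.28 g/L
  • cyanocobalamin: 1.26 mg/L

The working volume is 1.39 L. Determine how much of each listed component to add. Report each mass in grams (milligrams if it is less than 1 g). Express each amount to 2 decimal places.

nickel chloride hexahydrate 27.80 mg; zinc sulfate heptahydrate 13.01 mg; peptone 32.53 g; yeast extract 1.78 g; cyanocobalamin 1.75 mg

Scale factor relative to 1 L: 1.39.
nickel chloride hexahydrate: 20 mg/L × 1.39 L = 27.80 mg
zinc sulfate heptahydrate: 9.36 mg/L × 1.39 L = 13.01 mg
peptone: 23.4 g/L × 1.39 L = 32.53 g
yeast extract: 1.28 g/L × 1.39 L = 1.78 g
cyanocobalamin: 1.26 mg/L × 1.39 L = 1.75 mg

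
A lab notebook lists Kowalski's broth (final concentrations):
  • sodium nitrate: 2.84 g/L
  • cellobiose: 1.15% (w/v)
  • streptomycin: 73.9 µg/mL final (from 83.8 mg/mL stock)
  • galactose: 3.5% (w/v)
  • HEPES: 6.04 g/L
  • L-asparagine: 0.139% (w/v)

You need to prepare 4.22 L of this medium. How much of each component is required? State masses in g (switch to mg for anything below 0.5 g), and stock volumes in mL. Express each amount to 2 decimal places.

sodium nitrate 11.98 g; cellobiose 48.53 g; streptomycin 3.72 mL; galactose 147.70 g; HEPES 25.49 g; L-asparagine 5.87 g

Scale factor relative to 1 L: 4.22.
sodium nitrate: 2.84 g/L × 4.22 L = 11.98 g
cellobiose: 1.15 g per 100 mL × 4220 mL ÷ 100 = 48.53 g
streptomycin: C1V1 = C2V2 → 73.9 µg/mL × 4220 mL ÷ 83800 µg/mL = 3.72 mL
galactose: 3.5 g per 100 mL × 4220 mL ÷ 100 = 147.70 g
HEPES: 6.04 g/L × 4.22 L = 25.49 g
L-asparagine: 0.139 g per 100 mL × 4220 mL ÷ 100 = 5.87 g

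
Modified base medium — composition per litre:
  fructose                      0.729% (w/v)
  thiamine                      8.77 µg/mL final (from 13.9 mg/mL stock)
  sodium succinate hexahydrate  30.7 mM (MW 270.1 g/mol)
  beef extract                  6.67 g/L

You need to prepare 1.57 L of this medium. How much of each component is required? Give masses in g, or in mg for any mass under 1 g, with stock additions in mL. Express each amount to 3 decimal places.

fructose 11.445 g; thiamine 0.991 mL; sodium succinate hexahydrate 13.019 g; beef extract 10.472 g

Scale factor relative to 1 L: 1.57.
fructose: 0.729 g per 100 mL × 1570 mL ÷ 100 = 11.445 g
thiamine: C1V1 = C2V2 → 8.77 µg/mL × 1570 mL ÷ 13900 µg/mL = 0.991 mL
sodium succinate hexahydrate: 30.7 mmol/L × 270.1 g/mol × 1.57 L ÷ 1000 = 13.019 g
beef extract: 6.67 g/L × 1.57 L = 10.472 g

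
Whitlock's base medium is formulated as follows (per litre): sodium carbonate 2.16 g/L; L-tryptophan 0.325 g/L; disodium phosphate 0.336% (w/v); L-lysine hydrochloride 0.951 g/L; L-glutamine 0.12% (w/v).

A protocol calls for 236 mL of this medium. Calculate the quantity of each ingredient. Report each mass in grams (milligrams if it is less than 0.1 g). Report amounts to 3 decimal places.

Target volume = 236 mL = 0.236 L.
sodium carbonate: 2.16 g/L × 0.236 L = 0.510 g
L-tryptophan: 0.325 g/L × 0.236 L = 0.0767 g = 76.700 mg
disodium phosphate: 0.336 g per 100 mL × 236 mL ÷ 100 = 0.793 g
L-lysine hydrochloride: 0.951 g/L × 0.236 L = 0.224 g
L-glutamine: 0.12% w/v = 1.2 g/L → 1.2 × 0.236 L = 0.283 g

sodium carbonate 0.510 g; L-tryptophan 76.700 mg; disodium phosphate 0.793 g; L-lysine hydrochloride 0.224 g; L-glutamine 0.283 g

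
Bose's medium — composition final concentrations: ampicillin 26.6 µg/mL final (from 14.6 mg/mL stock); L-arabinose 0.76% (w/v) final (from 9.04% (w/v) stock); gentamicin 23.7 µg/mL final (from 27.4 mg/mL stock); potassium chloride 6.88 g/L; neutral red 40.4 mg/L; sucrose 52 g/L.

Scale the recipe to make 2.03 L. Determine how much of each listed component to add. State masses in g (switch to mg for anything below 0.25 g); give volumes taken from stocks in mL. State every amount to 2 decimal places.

Working volume: 2.03 L.
ampicillin: V = C2·V2/C1 = 26.6 µg/mL × 2030 mL ÷ 14600 µg/mL = 3.70 mL
L-arabinose: dilute stock: 0.76% ÷ 9.04% × 2030 mL = 170.66 mL
gentamicin: dilute stock: 23.7 µg/mL × 2030 mL ÷ 27400 µg/mL = 1.76 mL
potassium chloride: 6.88 g/L × 2.03 L = 13.97 g
neutral red: 40.4 mg/L × 2.03 L = 82.01 mg
sucrose: 52 g/L × 2.03 L = 105.56 g

ampicillin 3.70 mL; L-arabinose 170.66 mL; gentamicin 1.76 mL; potassium chloride 13.97 g; neutral red 82.01 mg; sucrose 105.56 g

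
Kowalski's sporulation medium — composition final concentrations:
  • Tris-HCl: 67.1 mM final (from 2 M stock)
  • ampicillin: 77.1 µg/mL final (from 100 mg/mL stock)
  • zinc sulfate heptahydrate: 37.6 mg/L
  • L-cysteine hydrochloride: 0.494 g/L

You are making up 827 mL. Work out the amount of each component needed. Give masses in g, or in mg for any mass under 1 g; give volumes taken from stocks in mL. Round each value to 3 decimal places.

Tris-HCl 27.746 mL; ampicillin 0.638 mL; zinc sulfate heptahydrate 31.095 mg; L-cysteine hydrochloride 408.538 mg

Working volume: 827 mL = 0.827 L.
Tris-HCl: dilute stock: 67.1 mM × 827 mL ÷ 2000 mM = 27.746 mL
ampicillin: dilute stock: 77.1 µg/mL × 827 mL ÷ 100000 µg/mL = 0.638 mL
zinc sulfate heptahydrate: 37.6 mg/L × 0.827 L = 31.095 mg
L-cysteine hydrochloride: 0.494 g/L × 0.827 L = 0.408538 g = 408.538 mg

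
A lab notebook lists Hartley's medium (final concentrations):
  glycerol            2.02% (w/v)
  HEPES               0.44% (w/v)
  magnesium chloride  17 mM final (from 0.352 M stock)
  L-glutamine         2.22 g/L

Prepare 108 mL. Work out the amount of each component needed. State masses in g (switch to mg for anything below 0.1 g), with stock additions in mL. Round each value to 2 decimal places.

glycerol 2.18 g; HEPES 0.48 g; magnesium chloride 5.22 mL; L-glutamine 0.24 g

Working volume: 108 mL = 0.108 L.
glycerol: 2.02 g per 100 mL × 108 mL ÷ 100 = 2.18 g
HEPES: 0.44 g per 100 mL × 108 mL ÷ 100 = 0.48 g
magnesium chloride: V = C2·V2/C1 = 17 mM × 108 mL ÷ 352 mM = 5.22 mL
L-glutamine: 2.22 g/L × 0.108 L = 0.24 g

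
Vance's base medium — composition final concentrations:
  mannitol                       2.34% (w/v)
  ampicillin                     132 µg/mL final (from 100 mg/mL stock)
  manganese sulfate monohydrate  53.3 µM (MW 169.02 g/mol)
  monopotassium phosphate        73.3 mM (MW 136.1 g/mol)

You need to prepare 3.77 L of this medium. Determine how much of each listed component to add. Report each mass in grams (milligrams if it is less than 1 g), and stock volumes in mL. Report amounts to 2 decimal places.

mannitol 88.22 g; ampicillin 4.98 mL; manganese sulfate monohydrate 33.96 mg; monopotassium phosphate 37.61 g

Scale factor relative to 1 L: 3.77.
mannitol: 2.34% w/v = 23.4 g/L → 23.4 × 3.77 L = 88.22 g
ampicillin: dilute stock: 132 µg/mL × 3770 mL ÷ 100000 µg/mL = 4.98 mL
manganese sulfate monohydrate: 53.3 µmol/L × 169.02 g/mol × 3.77 L ÷ 1000 = 33.96 mg
monopotassium phosphate: 73.3 mmol/L × 136.1 g/mol × 3.77 L ÷ 1000 = 37.61 g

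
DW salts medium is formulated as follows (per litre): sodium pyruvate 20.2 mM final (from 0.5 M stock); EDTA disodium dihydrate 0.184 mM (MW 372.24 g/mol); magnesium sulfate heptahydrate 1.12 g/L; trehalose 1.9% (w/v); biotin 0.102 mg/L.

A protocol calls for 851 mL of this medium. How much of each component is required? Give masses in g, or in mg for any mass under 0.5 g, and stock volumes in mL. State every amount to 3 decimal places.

Target volume = 851 mL = 0.851 L.
sodium pyruvate: C1V1 = C2V2 → 20.2 mM × 851 mL ÷ 500 mM = 34.380 mL
EDTA disodium dihydrate: 0.184 mmol/L × 372.24 mg/mmol × 0.851 L = 58.287 mg
magnesium sulfate heptahydrate: 1.12 g/L × 0.851 L = 0.953 g
trehalose: 1.9 g per 100 mL × 851 mL ÷ 100 = 16.169 g
biotin: 0.102 mg/L × 0.851 L = 0.087 mg

sodium pyruvate 34.380 mL; EDTA disodium dihydrate 58.287 mg; magnesium sulfate heptahydrate 0.953 g; trehalose 16.169 g; biotin 0.087 mg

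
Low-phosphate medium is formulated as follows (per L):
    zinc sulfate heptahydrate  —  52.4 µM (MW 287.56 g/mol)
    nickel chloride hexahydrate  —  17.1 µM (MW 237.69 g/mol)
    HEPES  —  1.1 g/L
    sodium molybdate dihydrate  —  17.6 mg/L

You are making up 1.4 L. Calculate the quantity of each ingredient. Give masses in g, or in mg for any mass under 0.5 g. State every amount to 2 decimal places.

Working volume: 1.4 L.
zinc sulfate heptahydrate: 52.4 µmol/L × 287.56 g/mol × 1.4 L ÷ 1000 = 21.10 mg
nickel chloride hexahydrate: 17.1 µmol/L × 237.69 g/mol × 1.4 L ÷ 1000 = 5.69 mg
HEPES: 1.1 g/L × 1.4 L = 1.54 g
sodium molybdate dihydrate: 17.6 mg/L × 1.4 L = 24.64 mg

zinc sulfate heptahydrate 21.10 mg; nickel chloride hexahydrate 5.69 mg; HEPES 1.54 g; sodium molybdate dihydrate 24.64 mg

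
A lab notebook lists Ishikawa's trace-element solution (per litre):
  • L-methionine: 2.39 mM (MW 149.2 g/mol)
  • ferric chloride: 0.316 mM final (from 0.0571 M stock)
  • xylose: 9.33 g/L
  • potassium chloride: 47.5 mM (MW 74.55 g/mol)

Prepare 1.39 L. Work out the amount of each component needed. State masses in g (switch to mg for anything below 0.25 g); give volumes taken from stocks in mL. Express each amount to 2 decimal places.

L-methionine 0.50 g; ferric chloride 7.69 mL; xylose 12.97 g; potassium chloride 4.92 g

Working volume: 1.39 L.
L-methionine: 2.39 mmol/L × 149.2 g/mol × 1.39 L ÷ 1000 = 0.50 g
ferric chloride: dilute stock: 0.316 mM × 1390 mL ÷ 57.1 mM = 7.69 mL
xylose: 9.33 g/L × 1.39 L = 12.97 g
potassium chloride: 47.5 mmol/L × 74.55 g/mol × 1.39 L ÷ 1000 = 4.92 g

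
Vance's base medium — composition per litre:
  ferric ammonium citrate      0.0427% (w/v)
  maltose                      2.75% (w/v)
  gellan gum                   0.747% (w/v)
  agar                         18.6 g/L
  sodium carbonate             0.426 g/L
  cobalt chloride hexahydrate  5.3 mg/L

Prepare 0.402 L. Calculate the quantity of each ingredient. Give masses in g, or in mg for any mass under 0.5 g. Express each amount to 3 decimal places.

ferric ammonium citrate 171.654 mg; maltose 11.055 g; gellan gum 3.003 g; agar 7.477 g; sodium carbonate 171.252 mg; cobalt chloride hexahydrate 2.131 mg

Working volume: 0.402 L.
ferric ammonium citrate: 0.0427 g per 100 mL × 402 mL ÷ 100 = 0.171654 g = 171.654 mg
maltose: 2.75 g per 100 mL × 402 mL ÷ 100 = 11.055 g
gellan gum: 0.747% w/v = 7.47 g/L → 7.47 × 0.402 L = 3.003 g
agar: 18.6 g/L × 0.402 L = 7.477 g
sodium carbonate: 0.426 g/L × 0.402 L = 0.171252 g = 171.252 mg
cobalt chloride hexahydrate: 5.3 mg/L × 0.402 L = 2.131 mg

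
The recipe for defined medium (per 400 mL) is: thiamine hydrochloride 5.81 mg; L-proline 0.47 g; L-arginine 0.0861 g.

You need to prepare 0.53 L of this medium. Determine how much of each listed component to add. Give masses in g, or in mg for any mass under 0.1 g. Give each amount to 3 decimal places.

thiamine hydrochloride 7.698 mg; L-proline 0.623 g; L-arginine 0.114 g

Scale factor = 530 mL / 400 mL = 1.325.
thiamine hydrochloride: 5.81 mg × (530 mL / 400 mL) = 7.698 mg
L-proline: 0.47 g × (530 mL / 400 mL) = 0.623 g
L-arginine: 0.0861 g × (530 mL / 400 mL) = 0.114 g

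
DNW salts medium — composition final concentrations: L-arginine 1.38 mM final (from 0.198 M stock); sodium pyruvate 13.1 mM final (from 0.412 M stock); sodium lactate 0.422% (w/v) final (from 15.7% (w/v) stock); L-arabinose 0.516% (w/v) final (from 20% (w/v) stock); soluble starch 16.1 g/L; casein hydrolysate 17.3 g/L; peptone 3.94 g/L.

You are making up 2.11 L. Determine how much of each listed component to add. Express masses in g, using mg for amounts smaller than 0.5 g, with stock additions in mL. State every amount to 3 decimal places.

Scale factor relative to 1 L: 2.11.
L-arginine: V = C2·V2/C1 = 1.38 mM × 2110 mL ÷ 198 mM = 14.706 mL
sodium pyruvate: dilute stock: 13.1 mM × 2110 mL ÷ 412 mM = 67.090 mL
sodium lactate: V = C2·V2/C1 = 0.422% ÷ 15.7% × 2110 mL = 56.715 mL
L-arabinose: C1V1 = C2V2 → 0.516% ÷ 20% × 2110 mL = 54.438 mL
soluble starch: 16.1 g/L × 2.11 L = 33.971 g
casein hydrolysate: 17.3 g/L × 2.11 L = 36.503 g
peptone: 3.94 g/L × 2.11 L = 8.313 g

L-arginine 14.706 mL; sodium pyruvate 67.090 mL; sodium lactate 56.715 mL; L-arabinose 54.438 mL; soluble starch 33.971 g; casein hydrolysate 36.503 g; peptone 8.313 g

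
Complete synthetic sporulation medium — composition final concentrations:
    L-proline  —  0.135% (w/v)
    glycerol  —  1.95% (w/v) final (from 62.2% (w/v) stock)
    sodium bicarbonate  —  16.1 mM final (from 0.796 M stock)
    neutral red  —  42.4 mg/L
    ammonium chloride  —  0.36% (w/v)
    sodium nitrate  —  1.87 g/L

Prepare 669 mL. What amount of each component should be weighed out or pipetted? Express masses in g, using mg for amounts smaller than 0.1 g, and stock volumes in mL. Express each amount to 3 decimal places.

Working volume: 669 mL = 0.669 L.
L-proline: 0.135% w/v = 1.35 g/L → 1.35 × 0.669 L = 0.903 g
glycerol: C1V1 = C2V2 → 1.95% ÷ 62.2% × 669 mL = 20.973 mL
sodium bicarbonate: V = C2·V2/C1 = 16.1 mM × 669 mL ÷ 796 mM = 13.531 mL
neutral red: 42.4 mg/L × 0.669 L = 28.366 mg
ammonium chloride: 0.36 g per 100 mL × 669 mL ÷ 100 = 2.408 g
sodium nitrate: 1.87 g/L × 0.669 L = 1.251 g

L-proline 0.903 g; glycerol 20.973 mL; sodium bicarbonate 13.531 mL; neutral red 28.366 mg; ammonium chloride 2.408 g; sodium nitrate 1.251 g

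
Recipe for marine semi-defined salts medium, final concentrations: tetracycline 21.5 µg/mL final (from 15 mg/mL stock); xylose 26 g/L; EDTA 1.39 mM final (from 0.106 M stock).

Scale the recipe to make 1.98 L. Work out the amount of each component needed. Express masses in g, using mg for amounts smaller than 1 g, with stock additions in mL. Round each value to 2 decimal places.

Working volume: 1.98 L.
tetracycline: dilute stock: 21.5 µg/mL × 1980 mL ÷ 15000 µg/mL = 2.84 mL
xylose: 26 g/L × 1.98 L = 51.48 g
EDTA: V = C2·V2/C1 = 1.39 mM × 1980 mL ÷ 106 mM = 25.96 mL

tetracycline 2.84 mL; xylose 51.48 g; EDTA 25.96 mL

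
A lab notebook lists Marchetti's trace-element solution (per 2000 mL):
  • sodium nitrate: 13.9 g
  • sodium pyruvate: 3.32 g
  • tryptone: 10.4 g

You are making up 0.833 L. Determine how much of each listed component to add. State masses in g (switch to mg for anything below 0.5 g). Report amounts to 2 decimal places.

sodium nitrate 5.79 g; sodium pyruvate 1.38 g; tryptone 4.33 g

Ratio of target to recipe volume: 833 / 2000 = 0.4165.
sodium nitrate: 13.9 g × (833 mL / 2000 mL) = 5.79 g
sodium pyruvate: 3.32 g × (833 mL / 2000 mL) = 1.38 g
tryptone: 10.4 g × (833 mL / 2000 mL) = 4.33 g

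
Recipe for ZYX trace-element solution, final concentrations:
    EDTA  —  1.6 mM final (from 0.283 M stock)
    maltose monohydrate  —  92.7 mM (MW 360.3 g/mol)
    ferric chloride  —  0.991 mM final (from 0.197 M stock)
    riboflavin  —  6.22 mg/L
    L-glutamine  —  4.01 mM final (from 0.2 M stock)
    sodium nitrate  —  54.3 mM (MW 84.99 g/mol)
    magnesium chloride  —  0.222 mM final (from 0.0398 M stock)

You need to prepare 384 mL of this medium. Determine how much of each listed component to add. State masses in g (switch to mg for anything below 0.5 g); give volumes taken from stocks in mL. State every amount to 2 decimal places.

EDTA 2.17 mL; maltose monohydrate 12.83 g; ferric chloride 1.93 mL; riboflavin 2.39 mg; L-glutamine 7.70 mL; sodium nitrate 1.77 g; magnesium chloride 2.14 mL

Working volume: 384 mL = 0.384 L.
EDTA: dilute stock: 1.6 mM × 384 mL ÷ 283 mM = 2.17 mL
maltose monohydrate: 92.7 mmol/L × 360.3 g/mol × 0.384 L ÷ 1000 = 12.83 g
ferric chloride: C1V1 = C2V2 → 0.991 mM × 384 mL ÷ 197 mM = 1.93 mL
riboflavin: 6.22 mg/L × 0.384 L = 2.39 mg
L-glutamine: dilute stock: 4.01 mM × 384 mL ÷ 200 mM = 7.70 mL
sodium nitrate: 54.3 mmol/L × 84.99 g/mol × 0.384 L ÷ 1000 = 1.77 g
magnesium chloride: C1V1 = C2V2 → 0.222 mM × 384 mL ÷ 39.8 mM = 2.14 mL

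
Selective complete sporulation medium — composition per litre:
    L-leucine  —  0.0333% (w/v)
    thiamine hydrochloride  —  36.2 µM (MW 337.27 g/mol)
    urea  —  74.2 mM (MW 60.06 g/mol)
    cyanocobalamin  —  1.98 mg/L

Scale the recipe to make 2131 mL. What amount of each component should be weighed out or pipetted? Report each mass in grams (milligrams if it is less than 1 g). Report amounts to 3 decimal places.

Scale factor relative to 1 L: 2.131.
L-leucine: 0.0333% w/v = 0.333 g/L → 0.333 × 2.131 L = 0.709623 g = 709.623 mg
thiamine hydrochloride: 36.2 µmol/L × 337.27 g/mol × 2.131 L ÷ 1000 = 26.018 mg
urea: 74.2 mmol/L × 60.06 g/mol × 2.131 L ÷ 1000 = 9.497 g
cyanocobalamin: 1.98 mg/L × 2.131 L = 4.219 mg

L-leucine 709.623 mg; thiamine hydrochloride 26.018 mg; urea 9.497 g; cyanocobalamin 4.219 mg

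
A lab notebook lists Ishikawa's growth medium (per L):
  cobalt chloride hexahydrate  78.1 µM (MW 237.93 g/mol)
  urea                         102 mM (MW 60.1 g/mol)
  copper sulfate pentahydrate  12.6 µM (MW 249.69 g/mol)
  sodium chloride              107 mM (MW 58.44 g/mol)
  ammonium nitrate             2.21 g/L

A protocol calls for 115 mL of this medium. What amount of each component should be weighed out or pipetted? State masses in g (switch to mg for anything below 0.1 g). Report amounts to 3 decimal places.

Target volume = 115 mL = 0.115 L.
cobalt chloride hexahydrate: 78.1 µmol/L × 237.93 g/mol × 0.115 L ÷ 1000 = 2.137 mg
urea: 102 mmol/L × 60.1 g/mol × 0.115 L ÷ 1000 = 0.705 g
copper sulfate pentahydrate: 12.6 µmol/L × 249.69 g/mol × 0.115 L ÷ 1000 = 0.362 mg
sodium chloride: 107 mmol/L × 58.44 g/mol × 0.115 L ÷ 1000 = 0.719 g
ammonium nitrate: 2.21 g/L × 0.115 L = 0.254 g

cobalt chloride hexahydrate 2.137 mg; urea 0.705 g; copper sulfate pentahydrate 0.362 mg; sodium chloride 0.719 g; ammonium nitrate 0.254 g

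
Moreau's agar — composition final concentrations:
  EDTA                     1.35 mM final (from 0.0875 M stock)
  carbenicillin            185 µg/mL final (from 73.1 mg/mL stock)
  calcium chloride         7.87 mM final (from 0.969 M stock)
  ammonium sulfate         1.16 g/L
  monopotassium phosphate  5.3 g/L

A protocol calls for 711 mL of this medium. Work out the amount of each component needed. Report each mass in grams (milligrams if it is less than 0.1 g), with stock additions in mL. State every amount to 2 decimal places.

Scale factor relative to 1 L: 0.711.
EDTA: C1V1 = C2V2 → 1.35 mM × 711 mL ÷ 87.5 mM = 10.97 mL
carbenicillin: C1V1 = C2V2 → 185 µg/mL × 711 mL ÷ 73100 µg/mL = 1.80 mL
calcium chloride: dilute stock: 7.87 mM × 711 mL ÷ 969 mM = 5.77 mL
ammonium sulfate: 1.16 g/L × 0.711 L = 0.82 g
monopotassium phosphate: 5.3 g/L × 0.711 L = 3.77 g

EDTA 10.97 mL; carbenicillin 1.80 mL; calcium chloride 5.77 mL; ammonium sulfate 0.82 g; monopotassium phosphate 3.77 g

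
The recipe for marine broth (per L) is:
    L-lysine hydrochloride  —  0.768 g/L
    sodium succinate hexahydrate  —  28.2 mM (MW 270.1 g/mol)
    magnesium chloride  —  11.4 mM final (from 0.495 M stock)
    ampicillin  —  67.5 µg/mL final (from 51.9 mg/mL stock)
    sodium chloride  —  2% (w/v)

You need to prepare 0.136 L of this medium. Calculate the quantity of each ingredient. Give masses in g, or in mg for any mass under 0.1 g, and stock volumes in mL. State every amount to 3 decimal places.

Working volume: 0.136 L.
L-lysine hydrochloride: 0.768 g/L × 0.136 L = 0.104 g
sodium succinate hexahydrate: 28.2 mmol/L × 270.1 g/mol × 0.136 L ÷ 1000 = 1.036 g
magnesium chloride: dilute stock: 11.4 mM × 136 mL ÷ 495 mM = 3.132 mL
ampicillin: dilute stock: 67.5 µg/mL × 136 mL ÷ 51900 µg/mL = 0.177 mL
sodium chloride: 2 g per 100 mL × 136 mL ÷ 100 = 2.720 g

L-lysine hydrochloride 0.104 g; sodium succinate hexahydrate 1.036 g; magnesium chloride 3.132 mL; ampicillin 0.177 mL; sodium chloride 2.720 g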